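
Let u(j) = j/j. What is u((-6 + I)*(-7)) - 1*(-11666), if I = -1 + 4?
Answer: 11667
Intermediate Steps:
I = 3
u(j) = 1
u((-6 + I)*(-7)) - 1*(-11666) = 1 - 1*(-11666) = 1 + 11666 = 11667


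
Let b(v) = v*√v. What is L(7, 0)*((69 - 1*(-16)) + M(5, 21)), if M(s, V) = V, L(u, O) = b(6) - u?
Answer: -742 + 636*√6 ≈ 815.88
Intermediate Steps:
b(v) = v^(3/2)
L(u, O) = -u + 6*√6 (L(u, O) = 6^(3/2) - u = 6*√6 - u = -u + 6*√6)
L(7, 0)*((69 - 1*(-16)) + M(5, 21)) = (-1*7 + 6*√6)*((69 - 1*(-16)) + 21) = (-7 + 6*√6)*((69 + 16) + 21) = (-7 + 6*√6)*(85 + 21) = (-7 + 6*√6)*106 = -742 + 636*√6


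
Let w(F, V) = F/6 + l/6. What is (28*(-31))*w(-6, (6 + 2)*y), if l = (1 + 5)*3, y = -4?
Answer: -1736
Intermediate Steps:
l = 18 (l = 6*3 = 18)
w(F, V) = 3 + F/6 (w(F, V) = F/6 + 18/6 = F*(1/6) + 18*(1/6) = F/6 + 3 = 3 + F/6)
(28*(-31))*w(-6, (6 + 2)*y) = (28*(-31))*(3 + (1/6)*(-6)) = -868*(3 - 1) = -868*2 = -1736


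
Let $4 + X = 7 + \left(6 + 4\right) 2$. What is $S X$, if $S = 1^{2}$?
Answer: $23$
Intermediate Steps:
$X = 23$ ($X = -4 + \left(7 + \left(6 + 4\right) 2\right) = -4 + \left(7 + 10 \cdot 2\right) = -4 + \left(7 + 20\right) = -4 + 27 = 23$)
$S = 1$
$S X = 1 \cdot 23 = 23$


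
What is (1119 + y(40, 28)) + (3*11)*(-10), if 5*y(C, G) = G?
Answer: 3973/5 ≈ 794.60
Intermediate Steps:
y(C, G) = G/5
(1119 + y(40, 28)) + (3*11)*(-10) = (1119 + (⅕)*28) + (3*11)*(-10) = (1119 + 28/5) + 33*(-10) = 5623/5 - 330 = 3973/5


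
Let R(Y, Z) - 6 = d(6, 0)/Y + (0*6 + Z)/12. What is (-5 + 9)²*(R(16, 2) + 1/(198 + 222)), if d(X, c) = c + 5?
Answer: 10889/105 ≈ 103.70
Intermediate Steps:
d(X, c) = 5 + c
R(Y, Z) = 6 + 5/Y + Z/12 (R(Y, Z) = 6 + ((5 + 0)/Y + (0*6 + Z)/12) = 6 + (5/Y + (0 + Z)*(1/12)) = 6 + (5/Y + Z*(1/12)) = 6 + (5/Y + Z/12) = 6 + 5/Y + Z/12)
(-5 + 9)²*(R(16, 2) + 1/(198 + 222)) = (-5 + 9)²*((6 + 5/16 + (1/12)*2) + 1/(198 + 222)) = 4²*((6 + 5*(1/16) + ⅙) + 1/420) = 16*((6 + 5/16 + ⅙) + 1/420) = 16*(311/48 + 1/420) = 16*(10889/1680) = 10889/105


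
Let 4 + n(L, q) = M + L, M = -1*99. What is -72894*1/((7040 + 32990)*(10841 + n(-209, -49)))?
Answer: -36447/210737935 ≈ -0.00017295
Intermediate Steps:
M = -99
n(L, q) = -103 + L (n(L, q) = -4 + (-99 + L) = -103 + L)
-72894*1/((7040 + 32990)*(10841 + n(-209, -49))) = -72894*1/((7040 + 32990)*(10841 + (-103 - 209))) = -72894*1/(40030*(10841 - 312)) = -72894/(10529*40030) = -72894/421475870 = -72894*1/421475870 = -36447/210737935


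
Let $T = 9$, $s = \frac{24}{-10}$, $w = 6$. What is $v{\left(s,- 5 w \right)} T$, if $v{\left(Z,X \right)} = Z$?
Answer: $- \frac{108}{5} \approx -21.6$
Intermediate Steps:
$s = - \frac{12}{5}$ ($s = 24 \left(- \frac{1}{10}\right) = - \frac{12}{5} \approx -2.4$)
$v{\left(s,- 5 w \right)} T = \left(- \frac{12}{5}\right) 9 = - \frac{108}{5}$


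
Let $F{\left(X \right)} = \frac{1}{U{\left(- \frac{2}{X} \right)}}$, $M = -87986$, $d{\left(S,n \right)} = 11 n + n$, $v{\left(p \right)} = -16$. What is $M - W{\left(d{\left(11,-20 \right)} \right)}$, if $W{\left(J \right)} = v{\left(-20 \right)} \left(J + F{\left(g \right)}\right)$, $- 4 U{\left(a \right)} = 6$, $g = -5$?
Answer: $- \frac{275510}{3} \approx -91837.0$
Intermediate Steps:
$d{\left(S,n \right)} = 12 n$
$U{\left(a \right)} = - \frac{3}{2}$ ($U{\left(a \right)} = \left(- \frac{1}{4}\right) 6 = - \frac{3}{2}$)
$F{\left(X \right)} = - \frac{2}{3}$ ($F{\left(X \right)} = \frac{1}{- \frac{3}{2}} = - \frac{2}{3}$)
$W{\left(J \right)} = \frac{32}{3} - 16 J$ ($W{\left(J \right)} = - 16 \left(J - \frac{2}{3}\right) = - 16 \left(- \frac{2}{3} + J\right) = \frac{32}{3} - 16 J$)
$M - W{\left(d{\left(11,-20 \right)} \right)} = -87986 - \left(\frac{32}{3} - 16 \cdot 12 \left(-20\right)\right) = -87986 - \left(\frac{32}{3} - -3840\right) = -87986 - \left(\frac{32}{3} + 3840\right) = -87986 - \frac{11552}{3} = - \frac{275510}{3}$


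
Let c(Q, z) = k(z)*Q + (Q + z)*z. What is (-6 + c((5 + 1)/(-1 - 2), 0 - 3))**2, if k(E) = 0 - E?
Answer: 9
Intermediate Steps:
k(E) = -E
c(Q, z) = z*(Q + z) - Q*z (c(Q, z) = (-z)*Q + (Q + z)*z = -Q*z + z*(Q + z) = z*(Q + z) - Q*z)
(-6 + c((5 + 1)/(-1 - 2), 0 - 3))**2 = (-6 + (0 - 3)**2)**2 = (-6 + (-3)**2)**2 = (-6 + 9)**2 = 3**2 = 9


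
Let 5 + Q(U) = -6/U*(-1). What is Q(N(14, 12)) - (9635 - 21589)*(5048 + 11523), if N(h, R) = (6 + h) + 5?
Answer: 4952243231/25 ≈ 1.9809e+8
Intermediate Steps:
N(h, R) = 11 + h
Q(U) = -5 + 6/U (Q(U) = -5 - 6/U*(-1) = -5 + 6/U)
Q(N(14, 12)) - (9635 - 21589)*(5048 + 11523) = (-5 + 6/(11 + 14)) - (9635 - 21589)*(5048 + 11523) = (-5 + 6/25) - (-11954)*16571 = (-5 + 6*(1/25)) - 1*(-198089734) = (-5 + 6/25) + 198089734 = -119/25 + 198089734 = 4952243231/25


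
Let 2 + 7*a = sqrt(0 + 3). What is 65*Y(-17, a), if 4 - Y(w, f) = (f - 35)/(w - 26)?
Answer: 62205/301 + 65*sqrt(3)/301 ≈ 207.04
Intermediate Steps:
a = -2/7 + sqrt(3)/7 (a = -2/7 + sqrt(0 + 3)/7 = -2/7 + sqrt(3)/7 ≈ -0.038278)
Y(w, f) = 4 - (-35 + f)/(-26 + w) (Y(w, f) = 4 - (f - 35)/(w - 26) = 4 - (-35 + f)/(-26 + w))
65*Y(-17, a) = 65*((-69 - (-2/7 + sqrt(3)/7) + 4*(-17))/(-26 - 17)) = 65*((-69 + (2/7 - sqrt(3)/7) - 68)/(-43)) = 65*(-(-957/7 - sqrt(3)/7)/43) = 65*(957/301 + sqrt(3)/301) = 62205/301 + 65*sqrt(3)/301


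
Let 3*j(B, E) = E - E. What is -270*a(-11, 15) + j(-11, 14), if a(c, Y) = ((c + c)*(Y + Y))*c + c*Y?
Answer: -1915650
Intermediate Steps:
j(B, E) = 0 (j(B, E) = (E - E)/3 = (⅓)*0 = 0)
a(c, Y) = Y*c + 4*Y*c² (a(c, Y) = ((2*c)*(2*Y))*c + Y*c = (4*Y*c)*c + Y*c = 4*Y*c² + Y*c = Y*c + 4*Y*c²)
-270*a(-11, 15) + j(-11, 14) = -4050*(-11)*(1 + 4*(-11)) + 0 = -4050*(-11)*(1 - 44) + 0 = -4050*(-11)*(-43) + 0 = -270*7095 + 0 = -1915650 + 0 = -1915650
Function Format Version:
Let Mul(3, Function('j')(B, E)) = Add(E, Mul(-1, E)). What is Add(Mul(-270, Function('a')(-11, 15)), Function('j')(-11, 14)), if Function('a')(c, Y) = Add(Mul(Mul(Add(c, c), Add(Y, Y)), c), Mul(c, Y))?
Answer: -1915650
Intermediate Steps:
Function('j')(B, E) = 0 (Function('j')(B, E) = Mul(Rational(1, 3), Add(E, Mul(-1, E))) = Mul(Rational(1, 3), 0) = 0)
Function('a')(c, Y) = Add(Mul(Y, c), Mul(4, Y, Pow(c, 2))) (Function('a')(c, Y) = Add(Mul(Mul(Mul(2, c), Mul(2, Y)), c), Mul(Y, c)) = Add(Mul(Mul(4, Y, c), c), Mul(Y, c)) = Add(Mul(4, Y, Pow(c, 2)), Mul(Y, c)) = Add(Mul(Y, c), Mul(4, Y, Pow(c, 2))))
Add(Mul(-270, Function('a')(-11, 15)), Function('j')(-11, 14)) = Add(Mul(-270, Mul(15, -11, Add(1, Mul(4, -11)))), 0) = Add(Mul(-270, Mul(15, -11, Add(1, -44))), 0) = Add(Mul(-270, Mul(15, -11, -43)), 0) = Add(Mul(-270, 7095), 0) = Add(-1915650, 0) = -1915650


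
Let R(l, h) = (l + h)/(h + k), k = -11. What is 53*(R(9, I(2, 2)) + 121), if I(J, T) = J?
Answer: 57134/9 ≈ 6348.2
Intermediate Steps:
R(l, h) = (h + l)/(-11 + h) (R(l, h) = (l + h)/(h - 11) = (h + l)/(-11 + h))
53*(R(9, I(2, 2)) + 121) = 53*((2 + 9)/(-11 + 2) + 121) = 53*(11/(-9) + 121) = 53*(-⅑*11 + 121) = 53*(-11/9 + 121) = 53*(1078/9) = 57134/9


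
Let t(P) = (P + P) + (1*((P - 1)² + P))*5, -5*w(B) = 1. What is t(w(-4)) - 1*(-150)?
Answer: 779/5 ≈ 155.80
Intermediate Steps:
w(B) = -⅕ (w(B) = -⅕*1 = -⅕)
t(P) = 5*(-1 + P)² + 7*P (t(P) = 2*P + (1*((-1 + P)² + P))*5 = 2*P + (1*(P + (-1 + P)²))*5 = 2*P + (P + (-1 + P)²)*5 = 2*P + (5*P + 5*(-1 + P)²) = 5*(-1 + P)² + 7*P)
t(w(-4)) - 1*(-150) = (5*(-1 - ⅕)² + 7*(-⅕)) - 1*(-150) = (5*(-6/5)² - 7/5) + 150 = (5*(36/25) - 7/5) + 150 = (36/5 - 7/5) + 150 = 29/5 + 150 = 779/5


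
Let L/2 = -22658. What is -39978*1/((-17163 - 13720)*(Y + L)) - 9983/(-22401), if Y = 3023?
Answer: 13038247352599/29258723840319 ≈ 0.44562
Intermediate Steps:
L = -45316 (L = 2*(-22658) = -45316)
-39978*1/((-17163 - 13720)*(Y + L)) - 9983/(-22401) = -39978*1/((-17163 - 13720)*(3023 - 45316)) - 9983/(-22401) = -39978/((-42293*(-30883))) - 9983*(-1/22401) = -39978/1306134719 + 9983/22401 = 13038247352599/29258723840319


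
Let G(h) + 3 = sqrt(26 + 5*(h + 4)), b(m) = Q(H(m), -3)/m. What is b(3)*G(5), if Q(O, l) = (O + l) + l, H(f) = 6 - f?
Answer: 3 - sqrt(71) ≈ -5.4261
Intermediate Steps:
Q(O, l) = O + 2*l
b(m) = -1 (b(m) = ((6 - m) + 2*(-3))/m = ((6 - m) - 6)/m = (-m)/m = -1)
G(h) = -3 + sqrt(46 + 5*h) (G(h) = -3 + sqrt(26 + 5*(h + 4)) = -3 + sqrt(26 + 5*(4 + h)) = -3 + sqrt(26 + (20 + 5*h)) = -3 + sqrt(46 + 5*h))
b(3)*G(5) = -(-3 + sqrt(46 + 5*5)) = -(-3 + sqrt(46 + 25)) = -(-3 + sqrt(71)) = 3 - sqrt(71)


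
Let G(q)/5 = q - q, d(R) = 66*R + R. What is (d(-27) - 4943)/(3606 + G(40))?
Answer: -3376/1803 ≈ -1.8724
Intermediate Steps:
d(R) = 67*R
G(q) = 0 (G(q) = 5*(q - q) = 5*0 = 0)
(d(-27) - 4943)/(3606 + G(40)) = (67*(-27) - 4943)/(3606 + 0) = (-1809 - 4943)/3606 = -6752*1/3606 = -3376/1803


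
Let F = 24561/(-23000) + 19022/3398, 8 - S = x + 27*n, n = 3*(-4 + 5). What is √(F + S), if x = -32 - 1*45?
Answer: √130256091322970/3907700 ≈ 2.9206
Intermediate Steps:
n = 3 (n = 3*1 = 3)
x = -77 (x = -32 - 45 = -77)
S = 4 (S = 8 - (-77 + 27*3) = 8 - (-77 + 81) = 8 - 1*4 = 8 - 4 = 4)
F = 177023861/39077000 (F = 24561*(-1/23000) + 19022*(1/3398) = -24561/23000 + 9511/1699 = 177023861/39077000 ≈ 4.5301)
√(F + S) = √(177023861/39077000 + 4) = √(333331861/39077000) = √130256091322970/3907700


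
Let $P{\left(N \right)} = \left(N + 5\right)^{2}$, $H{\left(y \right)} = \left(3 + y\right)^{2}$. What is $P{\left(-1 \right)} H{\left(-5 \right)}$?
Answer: $64$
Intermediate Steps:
$P{\left(N \right)} = \left(5 + N\right)^{2}$
$P{\left(-1 \right)} H{\left(-5 \right)} = \left(5 - 1\right)^{2} \left(3 - 5\right)^{2} = 4^{2} \left(-2\right)^{2} = 16 \cdot 4 = 64$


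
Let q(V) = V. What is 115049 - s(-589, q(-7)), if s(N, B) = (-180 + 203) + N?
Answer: 115615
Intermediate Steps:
s(N, B) = 23 + N
115049 - s(-589, q(-7)) = 115049 - (23 - 589) = 115049 - 1*(-566) = 115049 + 566 = 115615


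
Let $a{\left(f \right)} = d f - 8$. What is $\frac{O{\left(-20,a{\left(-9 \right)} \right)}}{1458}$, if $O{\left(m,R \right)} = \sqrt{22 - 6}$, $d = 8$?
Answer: $\frac{2}{729} \approx 0.0027435$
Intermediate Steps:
$a{\left(f \right)} = -8 + 8 f$ ($a{\left(f \right)} = 8 f - 8 = -8 + 8 f$)
$O{\left(m,R \right)} = 4$ ($O{\left(m,R \right)} = \sqrt{16} = 4$)
$\frac{O{\left(-20,a{\left(-9 \right)} \right)}}{1458} = \frac{4}{1458} = 4 \cdot \frac{1}{1458} = \frac{2}{729}$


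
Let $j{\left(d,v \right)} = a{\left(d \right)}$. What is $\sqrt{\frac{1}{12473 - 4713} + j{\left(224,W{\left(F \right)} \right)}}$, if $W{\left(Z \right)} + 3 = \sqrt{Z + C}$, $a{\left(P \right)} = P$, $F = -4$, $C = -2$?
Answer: $\frac{\sqrt{843046885}}{1940} \approx 14.967$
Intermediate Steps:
$W{\left(Z \right)} = -3 + \sqrt{-2 + Z}$ ($W{\left(Z \right)} = -3 + \sqrt{Z - 2} = -3 + \sqrt{-2 + Z}$)
$j{\left(d,v \right)} = d$
$\sqrt{\frac{1}{12473 - 4713} + j{\left(224,W{\left(F \right)} \right)}} = \sqrt{\frac{1}{12473 - 4713} + 224} = \sqrt{\frac{1}{7760} + 224} = \sqrt{\frac{1738241}{7760}} = \frac{\sqrt{843046885}}{1940}$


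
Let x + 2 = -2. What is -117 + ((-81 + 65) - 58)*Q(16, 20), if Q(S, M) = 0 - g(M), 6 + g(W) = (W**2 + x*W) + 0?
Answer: 23119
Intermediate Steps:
x = -4 (x = -2 - 2 = -4)
g(W) = -6 + W**2 - 4*W (g(W) = -6 + ((W**2 - 4*W) + 0) = -6 + (W**2 - 4*W) = -6 + W**2 - 4*W)
Q(S, M) = 6 - M**2 + 4*M (Q(S, M) = 0 - (-6 + M**2 - 4*M) = 0 + (6 - M**2 + 4*M) = 6 - M**2 + 4*M)
-117 + ((-81 + 65) - 58)*Q(16, 20) = -117 + ((-81 + 65) - 58)*(6 - 1*20**2 + 4*20) = -117 + (-16 - 58)*(6 - 1*400 + 80) = -117 - 74*(6 - 400 + 80) = -117 - 74*(-314) = -117 + 23236 = 23119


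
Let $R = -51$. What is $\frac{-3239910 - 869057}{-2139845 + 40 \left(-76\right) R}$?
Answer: $\frac{4108967}{1984805} \approx 2.0702$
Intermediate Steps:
$\frac{-3239910 - 869057}{-2139845 + 40 \left(-76\right) R} = \frac{-3239910 - 869057}{-2139845 + 40 \left(-76\right) \left(-51\right)} = - \frac{4108967}{-2139845 - -155040} = - \frac{4108967}{-2139845 + 155040} = - \frac{4108967}{-1984805} = \left(-4108967\right) \left(- \frac{1}{1984805}\right) = \frac{4108967}{1984805}$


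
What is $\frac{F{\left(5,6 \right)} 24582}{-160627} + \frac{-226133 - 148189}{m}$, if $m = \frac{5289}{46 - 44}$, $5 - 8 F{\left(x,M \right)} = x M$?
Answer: $- \frac{159794860559}{1132741604} \approx -141.07$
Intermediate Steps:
$F{\left(x,M \right)} = \frac{5}{8} - \frac{M x}{8}$ ($F{\left(x,M \right)} = \frac{5}{8} - \frac{x M}{8} = \frac{5}{8} - \frac{M x}{8}$)
$m = \frac{5289}{2} \approx 2644.5$
$\frac{F{\left(5,6 \right)} 24582}{-160627} + \frac{-226133 - 148189}{m} = \frac{\left(\frac{5}{8} - \frac{3}{4} \cdot 5\right) 24582}{-160627} + \frac{-226133 - 148189}{\frac{5289}{2}} = \left(\frac{5}{8} - \frac{15}{4}\right) 24582 \left(- \frac{1}{160627}\right) + \left(-226133 - 148189\right) \frac{2}{5289} = \left(- \frac{25}{8}\right) 24582 \left(- \frac{1}{160627}\right) - \frac{249548}{1763} = \left(- \frac{307275}{4}\right) \left(- \frac{1}{160627}\right) - \frac{249548}{1763} = \frac{307275}{642508} - \frac{249548}{1763} = - \frac{159794860559}{1132741604}$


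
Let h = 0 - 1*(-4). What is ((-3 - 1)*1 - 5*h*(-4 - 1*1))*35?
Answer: 3360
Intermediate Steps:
h = 4 (h = 0 + 4 = 4)
((-3 - 1)*1 - 5*h*(-4 - 1*1))*35 = ((-3 - 1)*1 - 20*(-4 - 1*1))*35 = (-4*1 - 20*(-4 - 1))*35 = (-4 - 20*(-5))*35 = (-4 - 5*(-20))*35 = (-4 + 100)*35 = 96*35 = 3360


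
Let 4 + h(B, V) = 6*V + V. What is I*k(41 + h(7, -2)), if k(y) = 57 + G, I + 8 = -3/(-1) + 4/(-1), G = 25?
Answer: -738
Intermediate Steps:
I = -9 (I = -8 + (-3/(-1) + 4/(-1)) = -8 + (-3*(-1) + 4*(-1)) = -8 + (3 - 4) = -8 - 1 = -9)
h(B, V) = -4 + 7*V (h(B, V) = -4 + (6*V + V) = -4 + 7*V)
k(y) = 82 (k(y) = 57 + 25 = 82)
I*k(41 + h(7, -2)) = -9*82 = -738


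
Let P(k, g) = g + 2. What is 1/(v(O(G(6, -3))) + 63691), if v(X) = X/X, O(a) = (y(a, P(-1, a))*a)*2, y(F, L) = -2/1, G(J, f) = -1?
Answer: 1/63692 ≈ 1.5701e-5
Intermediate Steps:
P(k, g) = 2 + g
y(F, L) = -2 (y(F, L) = -2*1 = -2)
O(a) = -4*a (O(a) = -2*a*2 = -4*a)
v(X) = 1
1/(v(O(G(6, -3))) + 63691) = 1/(1 + 63691) = 1/63692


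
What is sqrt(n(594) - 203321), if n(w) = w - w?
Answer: I*sqrt(203321) ≈ 450.91*I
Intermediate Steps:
n(w) = 0
sqrt(n(594) - 203321) = sqrt(0 - 203321) = sqrt(-203321) = I*sqrt(203321)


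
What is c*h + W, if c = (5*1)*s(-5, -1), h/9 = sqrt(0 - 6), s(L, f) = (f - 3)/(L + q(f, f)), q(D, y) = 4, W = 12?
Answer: 12 + 180*I*sqrt(6) ≈ 12.0 + 440.91*I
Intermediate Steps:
s(L, f) = (-3 + f)/(4 + L) (s(L, f) = (f - 3)/(L + 4) = (-3 + f)/(4 + L))
h = 9*I*sqrt(6) (h = 9*sqrt(0 - 6) = 9*sqrt(-6) = 9*(I*sqrt(6)) = 9*I*sqrt(6) ≈ 22.045*I)
c = 20 (c = (5*1)*((-3 - 1)/(4 - 5)) = 5*(-4/(-1)) = 5*(-1*(-4)) = 5*4 = 20)
c*h + W = 20*(9*I*sqrt(6)) + 12 = 180*I*sqrt(6) + 12 = 12 + 180*I*sqrt(6)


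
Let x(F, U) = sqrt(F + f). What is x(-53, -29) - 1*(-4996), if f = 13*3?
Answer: 4996 + I*sqrt(14) ≈ 4996.0 + 3.7417*I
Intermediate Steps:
f = 39
x(F, U) = sqrt(39 + F) (x(F, U) = sqrt(F + 39) = sqrt(39 + F))
x(-53, -29) - 1*(-4996) = sqrt(39 - 53) - 1*(-4996) = sqrt(-14) + 4996 = I*sqrt(14) + 4996 = 4996 + I*sqrt(14)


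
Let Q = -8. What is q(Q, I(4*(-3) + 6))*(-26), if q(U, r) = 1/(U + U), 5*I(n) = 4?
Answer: 13/8 ≈ 1.6250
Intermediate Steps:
I(n) = ⅘ (I(n) = (⅕)*4 = ⅘)
q(U, r) = 1/(2*U)
q(Q, I(4*(-3) + 6))*(-26) = ((½)/(-8))*(-26) = ((½)*(-⅛))*(-26) = -1/16*(-26) = 13/8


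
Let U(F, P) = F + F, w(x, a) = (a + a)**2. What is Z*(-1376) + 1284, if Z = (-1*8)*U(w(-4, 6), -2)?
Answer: 3171588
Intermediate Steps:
w(x, a) = 4*a**2 (w(x, a) = (2*a)**2 = 4*a**2)
U(F, P) = 2*F
Z = -2304 (Z = (-1*8)*(2*(4*6**2)) = -16*4*36 = -16*144 = -8*288 = -2304)
Z*(-1376) + 1284 = -2304*(-1376) + 1284 = 3170304 + 1284 = 3171588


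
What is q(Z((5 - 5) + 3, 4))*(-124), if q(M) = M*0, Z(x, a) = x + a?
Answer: 0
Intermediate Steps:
Z(x, a) = a + x
q(M) = 0
q(Z((5 - 5) + 3, 4))*(-124) = 0*(-124) = 0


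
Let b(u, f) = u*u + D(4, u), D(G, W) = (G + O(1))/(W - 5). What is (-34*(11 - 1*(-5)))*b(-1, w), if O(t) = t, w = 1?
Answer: -272/3 ≈ -90.667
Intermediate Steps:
D(G, W) = (1 + G)/(-5 + W) (D(G, W) = (G + 1)/(W - 5) = (1 + G)/(-5 + W))
b(u, f) = u² + 5/(-5 + u) (b(u, f) = u*u + (1 + 4)/(-5 + u) = u² + 5/(-5 + u))
(-34*(11 - 1*(-5)))*b(-1, w) = (-34*(11 - 1*(-5)))*((5 + (-1)²*(-5 - 1))/(-5 - 1)) = (-34*(11 + 5))*((5 + 1*(-6))/(-6)) = (-34*16)*(-(5 - 6)/6) = -(-272)*(-1)/3 = -544*⅙ = -272/3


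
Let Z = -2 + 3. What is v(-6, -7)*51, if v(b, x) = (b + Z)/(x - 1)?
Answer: 255/8 ≈ 31.875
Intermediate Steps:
Z = 1
v(b, x) = (1 + b)/(-1 + x) (v(b, x) = (b + 1)/(x - 1) = (1 + b)/(-1 + x))
v(-6, -7)*51 = ((1 - 6)/(-1 - 7))*51 = (-5/(-8))*51 = -⅛*(-5)*51 = (5/8)*51 = 255/8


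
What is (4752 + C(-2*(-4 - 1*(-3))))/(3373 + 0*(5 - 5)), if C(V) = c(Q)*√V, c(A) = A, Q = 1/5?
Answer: 4752/3373 + √2/16865 ≈ 1.4089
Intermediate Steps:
Q = ⅕ (Q = 1*(⅕) = ⅕ ≈ 0.20000)
C(V) = √V/5
(4752 + C(-2*(-4 - 1*(-3))))/(3373 + 0*(5 - 5)) = (4752 + √(-2*(-4 - 1*(-3)))/5)/(3373 + 0*(5 - 5)) = (4752 + √(-2*(-4 + 3))/5)/(3373 + 0*0) = (4752 + √(-2*(-1))/5)/(3373 + 0) = (4752 + √2/5)/3373 = (4752 + √2/5)*(1/3373) = 4752/3373 + √2/16865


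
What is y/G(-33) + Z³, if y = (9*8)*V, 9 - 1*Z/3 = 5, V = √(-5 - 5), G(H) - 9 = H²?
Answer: 1728 + 4*I*√10/61 ≈ 1728.0 + 0.20736*I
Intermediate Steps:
G(H) = 9 + H²
V = I*√10 (V = √(-10) = I*√10 ≈ 3.1623*I)
Z = 12 (Z = 27 - 3*5 = 27 - 15 = 12)
y = 72*I*√10 (y = (9*8)*(I*√10) = 72*(I*√10) = 72*I*√10 ≈ 227.68*I)
y/G(-33) + Z³ = (72*I*√10)/(9 + (-33)²) + 12³ = (72*I*√10)/(9 + 1089) + 1728 = (72*I*√10)/1098 + 1728 = (72*I*√10)*(1/1098) + 1728 = 4*I*√10/61 + 1728 = 1728 + 4*I*√10/61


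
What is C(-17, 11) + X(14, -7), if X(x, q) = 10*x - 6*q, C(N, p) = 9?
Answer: 191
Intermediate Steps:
X(x, q) = -6*q + 10*x
C(-17, 11) + X(14, -7) = 9 + (-6*(-7) + 10*14) = 9 + (42 + 140) = 9 + 182 = 191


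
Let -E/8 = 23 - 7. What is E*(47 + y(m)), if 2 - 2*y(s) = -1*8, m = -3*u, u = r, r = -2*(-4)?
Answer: -6656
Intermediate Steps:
r = 8
u = 8
m = -24 (m = -3*8 = -24)
y(s) = 5 (y(s) = 1 - (-1)*8/2 = 1 - ½*(-8) = 1 + 4 = 5)
E = -128 (E = -8*(23 - 7) = -8*16 = -128)
E*(47 + y(m)) = -128*(47 + 5) = -128*52 = -6656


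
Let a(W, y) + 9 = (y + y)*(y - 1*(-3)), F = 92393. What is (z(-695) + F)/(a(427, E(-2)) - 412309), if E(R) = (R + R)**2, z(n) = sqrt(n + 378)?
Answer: -92393/411710 - I*sqrt(317)/411710 ≈ -0.22441 - 4.3245e-5*I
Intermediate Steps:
z(n) = sqrt(378 + n)
E(R) = 4*R**2 (E(R) = (2*R)**2 = 4*R**2)
a(W, y) = -9 + 2*y*(3 + y) (a(W, y) = -9 + (y + y)*(y - 1*(-3)) = -9 + (2*y)*(y + 3) = -9 + (2*y)*(3 + y) = -9 + 2*y*(3 + y))
(z(-695) + F)/(a(427, E(-2)) - 412309) = (sqrt(378 - 695) + 92393)/((-9 + 2*(4*(-2)**2)**2 + 6*(4*(-2)**2)) - 412309) = (sqrt(-317) + 92393)/((-9 + 2*(4*4)**2 + 6*(4*4)) - 412309) = (I*sqrt(317) + 92393)/((-9 + 2*16**2 + 6*16) - 412309) = (92393 + I*sqrt(317))/((-9 + 2*256 + 96) - 412309) = (92393 + I*sqrt(317))/((-9 + 512 + 96) - 412309) = (92393 + I*sqrt(317))/(599 - 412309) = (92393 + I*sqrt(317))/(-411710) = (92393 + I*sqrt(317))*(-1/411710) = -92393/411710 - I*sqrt(317)/411710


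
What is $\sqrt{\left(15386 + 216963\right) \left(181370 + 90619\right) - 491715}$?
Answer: $3 \sqrt{7021764494} \approx 2.5139 \cdot 10^{5}$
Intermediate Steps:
$\sqrt{\left(15386 + 216963\right) \left(181370 + 90619\right) - 491715} = \sqrt{232349 \cdot 271989 - 491715} = \sqrt{63196372161 - 491715} = \sqrt{63195880446} = 3 \sqrt{7021764494}$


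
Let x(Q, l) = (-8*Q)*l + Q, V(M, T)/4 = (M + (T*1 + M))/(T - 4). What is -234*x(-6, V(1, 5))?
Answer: -313092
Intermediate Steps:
V(M, T) = 4*(T + 2*M)/(-4 + T) (V(M, T) = 4*((M + (T*1 + M))/(T - 4)) = 4*((M + (T + M))/(-4 + T)) = 4*((M + (M + T))/(-4 + T)) = 4*((T + 2*M)/(-4 + T)) = 4*(T + 2*M)/(-4 + T))
x(Q, l) = Q - 8*Q*l (x(Q, l) = -8*Q*l + Q = Q - 8*Q*l)
-234*x(-6, V(1, 5)) = -(-1404)*(1 - 32*(5 + 2*1)/(-4 + 5)) = -(-1404)*(1 - 32*(5 + 2)/1) = -(-1404)*(1 - 32*7) = -(-1404)*(1 - 8*28) = -(-1404)*(1 - 224) = -(-1404)*(-223) = -234*1338 = -313092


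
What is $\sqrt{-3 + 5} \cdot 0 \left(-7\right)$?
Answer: $0$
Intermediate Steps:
$\sqrt{-3 + 5} \cdot 0 \left(-7\right) = \sqrt{2} \cdot 0 \left(-7\right) = 0 \left(-7\right) = 0$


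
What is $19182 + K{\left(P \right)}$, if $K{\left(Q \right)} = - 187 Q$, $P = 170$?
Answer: $-12608$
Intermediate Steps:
$19182 + K{\left(P \right)} = 19182 - 31790 = -12608$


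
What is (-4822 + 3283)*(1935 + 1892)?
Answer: -5889753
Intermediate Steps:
(-4822 + 3283)*(1935 + 1892) = -1539*3827 = -5889753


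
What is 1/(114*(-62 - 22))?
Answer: -1/9576 ≈ -0.00010443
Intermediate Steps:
1/(114*(-62 - 22)) = 1/(114*(-84)) = 1/(-9576) = -1/9576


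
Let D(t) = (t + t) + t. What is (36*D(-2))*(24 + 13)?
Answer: -7992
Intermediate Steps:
D(t) = 3*t (D(t) = 2*t + t = 3*t)
(36*D(-2))*(24 + 13) = (36*(3*(-2)))*(24 + 13) = (36*(-6))*37 = -216*37 = -7992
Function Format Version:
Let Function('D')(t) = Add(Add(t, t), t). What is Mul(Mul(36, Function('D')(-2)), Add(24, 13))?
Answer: -7992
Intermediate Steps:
Function('D')(t) = Mul(3, t) (Function('D')(t) = Add(Mul(2, t), t) = Mul(3, t))
Mul(Mul(36, Function('D')(-2)), Add(24, 13)) = Mul(Mul(36, Mul(3, -2)), Add(24, 13)) = Mul(Mul(36, -6), 37) = Mul(-216, 37) = -7992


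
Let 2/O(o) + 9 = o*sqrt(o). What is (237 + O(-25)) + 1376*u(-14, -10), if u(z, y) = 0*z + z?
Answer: -149419040/7853 + 125*I/7853 ≈ -19027.0 + 0.015917*I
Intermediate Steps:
u(z, y) = z (u(z, y) = 0 + z = z)
O(o) = 2/(-9 + o**(3/2)) (O(o) = 2/(-9 + o*sqrt(o)) = 2/(-9 + o**(3/2)))
(237 + O(-25)) + 1376*u(-14, -10) = (237 + 2/(-9 + (-25)**(3/2))) + 1376*(-14) = (237 + 2/(-9 - 125*I)) - 19264 = (237 + 2*((-9 + 125*I)/15706)) - 19264 = (237 + (-9 + 125*I)/7853) - 19264 = -19027 + (-9 + 125*I)/7853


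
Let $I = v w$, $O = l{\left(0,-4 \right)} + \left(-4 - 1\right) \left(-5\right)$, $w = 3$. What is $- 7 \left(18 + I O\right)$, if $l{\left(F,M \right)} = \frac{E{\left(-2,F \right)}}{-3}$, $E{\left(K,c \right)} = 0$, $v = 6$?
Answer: $-3276$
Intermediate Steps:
$l{\left(F,M \right)} = 0$ ($l{\left(F,M \right)} = \frac{0}{-3} = 0 \left(- \frac{1}{3}\right) = 0$)
$O = 25$ ($O = 0 + \left(-4 - 1\right) \left(-5\right) = 0 - -25 = 0 + 25 = 25$)
$I = 18$ ($I = 6 \cdot 3 = 18$)
$- 7 \left(18 + I O\right) = - 7 \left(18 + 18 \cdot 25\right) = - 7 \left(18 + 450\right) = \left(-7\right) 468 = -3276$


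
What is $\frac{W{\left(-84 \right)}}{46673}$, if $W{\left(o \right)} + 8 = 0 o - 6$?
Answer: $- \frac{14}{46673} \approx -0.00029996$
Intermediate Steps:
$W{\left(o \right)} = -14$ ($W{\left(o \right)} = -8 + \left(0 o - 6\right) = -8 + \left(0 - 6\right) = -8 - 6 = -14$)
$\frac{W{\left(-84 \right)}}{46673} = - \frac{14}{46673}$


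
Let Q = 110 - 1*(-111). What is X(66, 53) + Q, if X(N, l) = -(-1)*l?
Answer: 274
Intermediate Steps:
Q = 221 (Q = 110 + 111 = 221)
X(N, l) = l
X(66, 53) + Q = 53 + 221 = 274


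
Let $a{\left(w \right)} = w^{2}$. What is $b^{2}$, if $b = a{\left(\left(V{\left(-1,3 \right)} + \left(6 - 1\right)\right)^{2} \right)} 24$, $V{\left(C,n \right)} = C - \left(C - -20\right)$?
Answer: $1476225000000$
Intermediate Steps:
$V{\left(C,n \right)} = -20$ ($V{\left(C,n \right)} = C - \left(C + 20\right) = C - \left(20 + C\right) = -20$)
$b = 1215000$ ($b = \left(\left(-20 + \left(6 - 1\right)\right)^{2}\right)^{2} \cdot 24 = \left(\left(-20 + 5\right)^{2}\right)^{2} \cdot 24 = \left(\left(-15\right)^{2}\right)^{2} \cdot 24 = 225^{2} \cdot 24 = 50625 \cdot 24 = 1215000$)
$b^{2} = 1215000^{2} = 1476225000000$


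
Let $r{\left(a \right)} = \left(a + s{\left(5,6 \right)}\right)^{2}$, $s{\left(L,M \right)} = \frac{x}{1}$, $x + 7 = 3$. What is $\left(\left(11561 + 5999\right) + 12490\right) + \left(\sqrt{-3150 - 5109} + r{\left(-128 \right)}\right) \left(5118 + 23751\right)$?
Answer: $503043506 + 28869 i \sqrt{8259} \approx 5.0304 \cdot 10^{8} + 2.6236 \cdot 10^{6} i$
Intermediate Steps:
$x = -4$ ($x = -7 + 3 = -4$)
$s{\left(L,M \right)} = -4$ ($s{\left(L,M \right)} = - \frac{4}{1} = \left(-4\right) 1 = -4$)
$r{\left(a \right)} = \left(-4 + a\right)^{2}$ ($r{\left(a \right)} = \left(a - 4\right)^{2} = \left(-4 + a\right)^{2}$)
$\left(\left(11561 + 5999\right) + 12490\right) + \left(\sqrt{-3150 - 5109} + r{\left(-128 \right)}\right) \left(5118 + 23751\right) = \left(\left(11561 + 5999\right) + 12490\right) + \left(\sqrt{-3150 - 5109} + \left(-4 - 128\right)^{2}\right) \left(5118 + 23751\right) = \left(17560 + 12490\right) + \left(\sqrt{-8259} + \left(-132\right)^{2}\right) 28869 = 30050 + \left(i \sqrt{8259} + 17424\right) 28869 = 30050 + \left(17424 + i \sqrt{8259}\right) 28869 = 30050 + \left(503013456 + 28869 i \sqrt{8259}\right) = 503043506 + 28869 i \sqrt{8259}$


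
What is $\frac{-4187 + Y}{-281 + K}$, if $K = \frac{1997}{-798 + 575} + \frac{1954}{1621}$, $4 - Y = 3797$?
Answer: $\frac{480772390}{17396353} \approx 27.636$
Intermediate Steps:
$Y = -3793$ ($Y = 4 - 3797 = -3793$)
$K = - \frac{2801395}{361483}$ ($K = \frac{1997}{-223} + 1954 \cdot \frac{1}{1621} = 1997 \left(- \frac{1}{223}\right) + \frac{1954}{1621} = - \frac{1997}{223} + \frac{1954}{1621} = - \frac{2801395}{361483} \approx -7.7497$)
$\frac{-4187 + Y}{-281 + K} = \frac{-4187 - 3793}{-281 - \frac{2801395}{361483}} = - \frac{7980}{- \frac{104378118}{361483}} = \left(-7980\right) \left(- \frac{361483}{104378118}\right) = \frac{480772390}{17396353}$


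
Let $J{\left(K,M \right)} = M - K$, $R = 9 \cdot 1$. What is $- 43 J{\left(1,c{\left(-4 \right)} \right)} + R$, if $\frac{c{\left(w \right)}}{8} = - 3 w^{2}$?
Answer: $16564$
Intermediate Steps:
$R = 9$
$c{\left(w \right)} = - 24 w^{2}$ ($c{\left(w \right)} = 8 \left(- 3 w^{2}\right) = - 24 w^{2}$)
$- 43 J{\left(1,c{\left(-4 \right)} \right)} + R = - 43 \left(- 24 \left(-4\right)^{2} - 1\right) + 9 = - 43 \left(\left(-24\right) 16 - 1\right) + 9 = - 43 \left(-384 - 1\right) + 9 = \left(-43\right) \left(-385\right) + 9 = 16555 + 9 = 16564$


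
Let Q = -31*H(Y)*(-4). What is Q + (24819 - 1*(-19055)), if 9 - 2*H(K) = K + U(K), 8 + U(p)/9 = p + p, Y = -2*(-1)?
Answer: 46540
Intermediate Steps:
Y = 2
U(p) = -72 + 18*p (U(p) = -72 + 9*(p + p) = -72 + 9*(2*p) = -72 + 18*p)
H(K) = 81/2 - 19*K/2 (H(K) = 9/2 - (K + (-72 + 18*K))/2 = 9/2 - (-72 + 19*K)/2 = 9/2 + (36 - 19*K/2) = 81/2 - 19*K/2)
Q = 2666 (Q = -31*(81/2 - 19/2*2)*(-4) = -31*(81/2 - 19)*(-4) = -31*43/2*(-4) = -1333/2*(-4) = 2666)
Q + (24819 - 1*(-19055)) = 2666 + (24819 - 1*(-19055)) = 2666 + (24819 + 19055) = 2666 + 43874 = 46540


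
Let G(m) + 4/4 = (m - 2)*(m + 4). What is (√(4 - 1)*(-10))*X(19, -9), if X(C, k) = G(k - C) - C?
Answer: -7000*√3 ≈ -12124.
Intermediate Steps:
G(m) = -1 + (-2 + m)*(4 + m) (G(m) = -1 + (m - 2)*(m + 4) = -1 + (-2 + m)*(4 + m))
X(C, k) = -9 + (k - C)² - 3*C + 2*k (X(C, k) = (-9 + (k - C)² + 2*(k - C)) - C = (-9 + (k - C)² + (-2*C + 2*k)) - C = (-9 + (k - C)² - 2*C + 2*k) - C = -9 + (k - C)² - 3*C + 2*k)
(√(4 - 1)*(-10))*X(19, -9) = (√(4 - 1)*(-10))*(-9 + (19 - 1*(-9))² - 3*19 + 2*(-9)) = (√3*(-10))*(-9 + (19 + 9)² - 57 - 18) = (-10*√3)*(-9 + 28² - 57 - 18) = (-10*√3)*(-9 + 784 - 57 - 18) = -10*√3*700 = -7000*√3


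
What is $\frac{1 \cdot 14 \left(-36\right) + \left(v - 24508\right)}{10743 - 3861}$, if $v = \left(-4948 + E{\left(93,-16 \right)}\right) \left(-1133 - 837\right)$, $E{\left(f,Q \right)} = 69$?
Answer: $\frac{4793309}{3441} \approx 1393.0$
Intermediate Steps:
$v = 9611630$ ($v = \left(-4948 + 69\right) \left(-1133 - 837\right) = \left(-4879\right) \left(-1970\right) = 9611630$)
$\frac{1 \cdot 14 \left(-36\right) + \left(v - 24508\right)}{10743 - 3861} = \frac{1 \cdot 14 \left(-36\right) + \left(9611630 - 24508\right)}{10743 - 3861} = \frac{14 \left(-36\right) + 9587122}{6882} = \left(-504 + 9587122\right) \frac{1}{6882} = 9586618 \cdot \frac{1}{6882} = \frac{4793309}{3441}$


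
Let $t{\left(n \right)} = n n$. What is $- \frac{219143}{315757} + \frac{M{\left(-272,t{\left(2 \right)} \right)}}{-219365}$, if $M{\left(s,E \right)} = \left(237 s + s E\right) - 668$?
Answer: $- \frac{5432575131}{13853206861} \approx -0.39215$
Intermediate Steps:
$t{\left(n \right)} = n^{2}$
$M{\left(s,E \right)} = -668 + 237 s + E s$ ($M{\left(s,E \right)} = \left(237 s + E s\right) - 668 = -668 + 237 s + E s$)
$- \frac{219143}{315757} + \frac{M{\left(-272,t{\left(2 \right)} \right)}}{-219365} = - \frac{219143}{315757} + \frac{-668 + 237 \left(-272\right) + 2^{2} \left(-272\right)}{-219365} = \left(-219143\right) \frac{1}{315757} + \left(-668 - 64464 + 4 \left(-272\right)\right) \left(- \frac{1}{219365}\right) = - \frac{219143}{315757} + \left(-668 - 64464 - 1088\right) \left(- \frac{1}{219365}\right) = - \frac{219143}{315757} - - \frac{13244}{43873} = - \frac{219143}{315757} + \frac{13244}{43873} = - \frac{5432575131}{13853206861}$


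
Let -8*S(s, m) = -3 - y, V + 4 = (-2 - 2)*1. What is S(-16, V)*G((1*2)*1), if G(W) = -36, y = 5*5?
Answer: -126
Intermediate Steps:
y = 25
V = -8 (V = -4 + (-2 - 2)*1 = -4 - 4*1 = -4 - 4 = -8)
S(s, m) = 7/2 (S(s, m) = -(-3 - 1*25)/8 = -(-3 - 25)/8 = -⅛*(-28) = 7/2)
S(-16, V)*G((1*2)*1) = (7/2)*(-36) = -126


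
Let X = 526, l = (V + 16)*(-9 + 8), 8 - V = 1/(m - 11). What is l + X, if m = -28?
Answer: 19577/39 ≈ 501.97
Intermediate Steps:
V = 313/39 (V = 8 - 1/(-28 - 11) = 8 - 1/(-39) = 8 - 1*(-1/39) = 8 + 1/39 = 313/39 ≈ 8.0256)
l = -937/39 (l = (313/39 + 16)*(-9 + 8) = (937/39)*(-1) = -937/39 ≈ -24.026)
l + X = -937/39 + 526 = 19577/39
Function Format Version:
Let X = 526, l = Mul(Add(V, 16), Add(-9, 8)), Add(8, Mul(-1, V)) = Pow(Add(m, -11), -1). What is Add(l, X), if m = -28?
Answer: Rational(19577, 39) ≈ 501.97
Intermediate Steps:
V = Rational(313, 39) (V = Add(8, Mul(-1, Pow(Add(-28, -11), -1))) = Add(8, Mul(-1, Pow(-39, -1))) = Add(8, Mul(-1, Rational(-1, 39))) = Add(8, Rational(1, 39)) = Rational(313, 39) ≈ 8.0256)
l = Rational(-937, 39) (l = Mul(Add(Rational(313, 39), 16), Add(-9, 8)) = Mul(Rational(937, 39), -1) = Rational(-937, 39) ≈ -24.026)
Add(l, X) = Add(Rational(-937, 39), 526) = Rational(19577, 39)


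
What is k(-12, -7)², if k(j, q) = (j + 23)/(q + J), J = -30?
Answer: 121/1369 ≈ 0.088386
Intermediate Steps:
k(j, q) = (23 + j)/(-30 + q) (k(j, q) = (j + 23)/(q - 30) = (23 + j)/(-30 + q))
k(-12, -7)² = ((23 - 12)/(-30 - 7))² = (11/(-37))² = (-1/37*11)² = (-11/37)² = 121/1369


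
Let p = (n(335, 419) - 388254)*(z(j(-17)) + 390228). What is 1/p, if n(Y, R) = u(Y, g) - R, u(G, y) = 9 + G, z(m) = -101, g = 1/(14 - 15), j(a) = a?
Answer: -1/151497627783 ≈ -6.6008e-12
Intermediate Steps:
g = -1 (g = 1/(-1) = -1)
n(Y, R) = 9 + Y - R (n(Y, R) = (9 + Y) - R = 9 + Y - R)
p = -151497627783 (p = ((9 + 335 - 1*419) - 388254)*(-101 + 390228) = ((9 + 335 - 419) - 388254)*390127 = (-75 - 388254)*390127 = -388329*390127 = -151497627783)
1/p = 1/(-151497627783) = -1/151497627783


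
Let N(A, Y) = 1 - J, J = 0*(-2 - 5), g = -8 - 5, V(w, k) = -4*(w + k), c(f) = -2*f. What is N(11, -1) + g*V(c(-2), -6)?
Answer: -103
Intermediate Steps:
V(w, k) = -4*k - 4*w (V(w, k) = -4*(k + w) = -4*k - 4*w)
g = -13
J = 0 (J = 0*(-7) = 0)
N(A, Y) = 1 (N(A, Y) = 1 - 1*0 = 1 + 0 = 1)
N(11, -1) + g*V(c(-2), -6) = 1 - 13*(-4*(-6) - (-8)*(-2)) = 1 - 13*(24 - 4*4) = 1 - 13*(24 - 16) = 1 - 13*8 = 1 - 104 = -103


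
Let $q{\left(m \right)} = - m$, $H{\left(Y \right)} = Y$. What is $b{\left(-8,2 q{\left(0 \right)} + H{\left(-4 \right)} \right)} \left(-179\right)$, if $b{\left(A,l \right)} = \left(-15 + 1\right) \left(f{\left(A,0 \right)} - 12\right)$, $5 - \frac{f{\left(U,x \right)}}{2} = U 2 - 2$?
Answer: $85204$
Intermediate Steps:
$f{\left(U,x \right)} = 14 - 4 U$ ($f{\left(U,x \right)} = 10 - 2 \left(U 2 - 2\right) = 10 - 2 \left(2 U - 2\right) = 10 - 2 \left(-2 + 2 U\right) = 10 - \left(-4 + 4 U\right) = 14 - 4 U$)
$b{\left(A,l \right)} = -28 + 56 A$ ($b{\left(A,l \right)} = \left(-15 + 1\right) \left(\left(14 - 4 A\right) - 12\right) = - 14 \left(2 - 4 A\right) = -28 + 56 A$)
$b{\left(-8,2 q{\left(0 \right)} + H{\left(-4 \right)} \right)} \left(-179\right) = \left(-28 + 56 \left(-8\right)\right) \left(-179\right) = \left(-28 - 448\right) \left(-179\right) = \left(-476\right) \left(-179\right) = 85204$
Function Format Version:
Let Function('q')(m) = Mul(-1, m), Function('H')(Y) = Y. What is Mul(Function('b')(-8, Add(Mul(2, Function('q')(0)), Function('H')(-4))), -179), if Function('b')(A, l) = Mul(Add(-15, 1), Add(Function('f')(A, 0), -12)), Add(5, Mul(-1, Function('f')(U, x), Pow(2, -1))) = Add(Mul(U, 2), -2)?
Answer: 85204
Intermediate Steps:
Function('f')(U, x) = Add(14, Mul(-4, U)) (Function('f')(U, x) = Add(10, Mul(-2, Add(Mul(U, 2), -2))) = Add(10, Mul(-2, Add(Mul(2, U), -2))) = Add(10, Mul(-2, Add(-2, Mul(2, U)))) = Add(10, Add(4, Mul(-4, U))) = Add(14, Mul(-4, U)))
Function('b')(A, l) = Add(-28, Mul(56, A)) (Function('b')(A, l) = Mul(Add(-15, 1), Add(Add(14, Mul(-4, A)), -12)) = Mul(-14, Add(2, Mul(-4, A))) = Add(-28, Mul(56, A)))
Mul(Function('b')(-8, Add(Mul(2, Function('q')(0)), Function('H')(-4))), -179) = Mul(Add(-28, Mul(56, -8)), -179) = Mul(Add(-28, -448), -179) = Mul(-476, -179) = 85204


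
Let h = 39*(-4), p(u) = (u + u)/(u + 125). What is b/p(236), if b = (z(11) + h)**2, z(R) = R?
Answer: 7590025/472 ≈ 16081.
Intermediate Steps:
p(u) = 2*u/(125 + u) (p(u) = (2*u)/(125 + u) = 2*u/(125 + u))
h = -156
b = 21025 (b = (11 - 156)**2 = (-145)**2 = 21025)
b/p(236) = 21025/((2*236/(125 + 236))) = 21025/((2*236/361)) = 21025/((2*236*(1/361))) = 21025/(472/361) = 21025*(361/472) = 7590025/472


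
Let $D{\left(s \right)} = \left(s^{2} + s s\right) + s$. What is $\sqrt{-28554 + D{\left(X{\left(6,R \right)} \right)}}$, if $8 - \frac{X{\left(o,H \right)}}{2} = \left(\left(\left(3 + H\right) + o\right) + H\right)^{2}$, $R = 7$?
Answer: $2 \sqrt{535483} \approx 1463.5$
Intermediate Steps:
$X{\left(o,H \right)} = 16 - 2 \left(3 + o + 2 H\right)^{2}$ ($X{\left(o,H \right)} = 16 - 2 \left(\left(\left(3 + H\right) + o\right) + H\right)^{2} = 16 - 2 \left(\left(3 + H + o\right) + H\right)^{2} = 16 - 2 \left(3 + o + 2 H\right)^{2}$)
$D{\left(s \right)} = s + 2 s^{2}$ ($D{\left(s \right)} = \left(s^{2} + s^{2}\right) + s = 2 s^{2} + s = s + 2 s^{2}$)
$\sqrt{-28554 + D{\left(X{\left(6,R \right)} \right)}} = \sqrt{-28554 + \left(16 - 2 \left(3 + 6 + 2 \cdot 7\right)^{2}\right) \left(1 + 2 \left(16 - 2 \left(3 + 6 + 2 \cdot 7\right)^{2}\right)\right)} = \sqrt{-28554 + \left(16 - 2 \left(3 + 6 + 14\right)^{2}\right) \left(1 + 2 \left(16 - 2 \left(3 + 6 + 14\right)^{2}\right)\right)} = \sqrt{-28554 + \left(16 - 2 \cdot 23^{2}\right) \left(1 + 2 \left(16 - 2 \cdot 23^{2}\right)\right)} = \sqrt{-28554 + \left(16 - 1058\right) \left(1 + 2 \left(16 - 1058\right)\right)} = \sqrt{-28554 - 1042 \left(1 + 2 \left(-1042\right)\right)} = \sqrt{-28554 - 1042 \left(1 - 2084\right)} = \sqrt{-28554 - -2170486} = \sqrt{-28554 + 2170486} = \sqrt{2141932} = 2 \sqrt{535483}$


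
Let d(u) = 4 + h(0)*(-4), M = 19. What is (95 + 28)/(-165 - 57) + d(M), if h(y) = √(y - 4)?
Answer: 255/74 - 8*I ≈ 3.4459 - 8.0*I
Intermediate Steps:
h(y) = √(-4 + y)
d(u) = 4 - 8*I (d(u) = 4 + √(-4 + 0)*(-4) = 4 + √(-4)*(-4) = 4 + (2*I)*(-4) = 4 - 8*I)
(95 + 28)/(-165 - 57) + d(M) = (95 + 28)/(-165 - 57) + (4 - 8*I) = 123/(-222) + (4 - 8*I) = 123*(-1/222) + (4 - 8*I) = -41/74 + (4 - 8*I) = 255/74 - 8*I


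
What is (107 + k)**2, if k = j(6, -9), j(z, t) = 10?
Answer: 13689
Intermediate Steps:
k = 10
(107 + k)**2 = (107 + 10)**2 = 117**2 = 13689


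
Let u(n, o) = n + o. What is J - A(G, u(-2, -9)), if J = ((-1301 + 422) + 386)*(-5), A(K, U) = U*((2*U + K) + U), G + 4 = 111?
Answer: 3279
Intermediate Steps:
G = 107 (G = -4 + 111 = 107)
A(K, U) = U*(K + 3*U) (A(K, U) = U*((K + 2*U) + U) = U*(K + 3*U))
J = 2465 (J = (-879 + 386)*(-5) = -493*(-5) = 2465)
J - A(G, u(-2, -9)) = 2465 - (-2 - 9)*(107 + 3*(-2 - 9)) = 2465 - (-11)*(107 + 3*(-11)) = 2465 - (-11)*(107 - 33) = 2465 - (-11)*74 = 2465 - 1*(-814) = 2465 + 814 = 3279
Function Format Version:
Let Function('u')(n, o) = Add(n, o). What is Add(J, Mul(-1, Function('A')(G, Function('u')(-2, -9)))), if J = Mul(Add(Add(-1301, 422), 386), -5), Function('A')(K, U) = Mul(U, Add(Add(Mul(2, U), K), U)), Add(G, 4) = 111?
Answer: 3279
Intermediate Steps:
G = 107 (G = Add(-4, 111) = 107)
Function('A')(K, U) = Mul(U, Add(K, Mul(3, U))) (Function('A')(K, U) = Mul(U, Add(Add(K, Mul(2, U)), U)) = Mul(U, Add(K, Mul(3, U))))
J = 2465 (J = Mul(Add(-879, 386), -5) = Mul(-493, -5) = 2465)
Add(J, Mul(-1, Function('A')(G, Function('u')(-2, -9)))) = Add(2465, Mul(-1, Mul(Add(-2, -9), Add(107, Mul(3, Add(-2, -9)))))) = Add(2465, Mul(-1, Mul(-11, Add(107, Mul(3, -11))))) = Add(2465, Mul(-1, Mul(-11, Add(107, -33)))) = Add(2465, Mul(-1, Mul(-11, 74))) = Add(2465, Mul(-1, -814)) = Add(2465, 814) = 3279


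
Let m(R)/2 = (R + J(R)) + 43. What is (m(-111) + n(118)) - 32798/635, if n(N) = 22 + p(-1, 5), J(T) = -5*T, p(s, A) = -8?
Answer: 594582/635 ≈ 936.35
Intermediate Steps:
m(R) = 86 - 8*R (m(R) = 2*((R - 5*R) + 43) = 2*(-4*R + 43) = 2*(43 - 4*R) = 86 - 8*R)
n(N) = 14 (n(N) = 22 - 8 = 14)
(m(-111) + n(118)) - 32798/635 = ((86 - 8*(-111)) + 14) - 32798/635 = ((86 + 888) + 14) - 32798*1/635 = (974 + 14) - 32798/635 = 988 - 32798/635 = 594582/635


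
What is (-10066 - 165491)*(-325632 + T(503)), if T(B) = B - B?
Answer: 57166977024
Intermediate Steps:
T(B) = 0
(-10066 - 165491)*(-325632 + T(503)) = (-10066 - 165491)*(-325632 + 0) = -175557*(-325632) = 57166977024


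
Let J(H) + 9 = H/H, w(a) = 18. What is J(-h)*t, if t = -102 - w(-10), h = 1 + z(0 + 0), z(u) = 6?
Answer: 960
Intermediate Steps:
h = 7 (h = 1 + 6 = 7)
J(H) = -8 (J(H) = -9 + H/H = -9 + 1 = -8)
t = -120 (t = -102 - 1*18 = -102 - 18 = -120)
J(-h)*t = -8*(-120) = 960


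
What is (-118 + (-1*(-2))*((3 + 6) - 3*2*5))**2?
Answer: 25600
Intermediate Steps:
(-118 + (-1*(-2))*((3 + 6) - 3*2*5))**2 = (-118 + 2*(9 - 6*5))**2 = (-118 + 2*(9 - 30))**2 = (-118 + 2*(-21))**2 = (-118 - 42)**2 = (-160)**2 = 25600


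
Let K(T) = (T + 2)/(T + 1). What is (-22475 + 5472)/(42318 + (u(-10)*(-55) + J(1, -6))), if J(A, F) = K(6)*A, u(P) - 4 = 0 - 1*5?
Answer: -119021/296619 ≈ -0.40126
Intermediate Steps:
K(T) = (2 + T)/(1 + T)
u(P) = -1 (u(P) = 4 + (0 - 1*5) = 4 + (0 - 5) = 4 - 5 = -1)
J(A, F) = 8*A/7 (J(A, F) = ((2 + 6)/(1 + 6))*A = (8/7)*A = ((⅐)*8)*A = 8*A/7)
(-22475 + 5472)/(42318 + (u(-10)*(-55) + J(1, -6))) = (-22475 + 5472)/(42318 + (-1*(-55) + (8/7)*1)) = -17003/(42318 + (55 + 8/7)) = -17003/(42318 + 393/7) = -17003/296619/7 = -17003*7/296619 = -119021/296619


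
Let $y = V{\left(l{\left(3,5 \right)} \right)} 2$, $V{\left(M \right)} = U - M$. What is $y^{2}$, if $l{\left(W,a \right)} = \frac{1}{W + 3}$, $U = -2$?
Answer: $\frac{169}{9} \approx 18.778$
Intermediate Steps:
$l{\left(W,a \right)} = \frac{1}{3 + W}$
$V{\left(M \right)} = -2 - M$
$y = - \frac{13}{3}$ ($y = \left(-2 - \frac{1}{3 + 3}\right) 2 = \left(-2 - \frac{1}{6}\right) 2 = \left(- \frac{13}{6}\right) 2 = - \frac{13}{3} \approx -4.3333$)
$y^{2} = \left(- \frac{13}{3}\right)^{2} = \frac{169}{9}$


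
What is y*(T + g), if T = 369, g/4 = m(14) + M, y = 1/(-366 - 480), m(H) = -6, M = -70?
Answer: -65/846 ≈ -0.076832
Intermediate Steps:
y = -1/846 (y = 1/(-846) = -1/846 ≈ -0.0011820)
g = -304 (g = 4*(-6 - 70) = 4*(-76) = -304)
y*(T + g) = -(369 - 304)/846 = -1/846*65 = -65/846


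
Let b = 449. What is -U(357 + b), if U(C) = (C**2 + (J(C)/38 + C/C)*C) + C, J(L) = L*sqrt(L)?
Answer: -651248 - 324818*sqrt(806)/19 ≈ -1.1366e+6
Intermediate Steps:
J(L) = L**(3/2)
U(C) = C + C**2 + C*(1 + C**(3/2)/38) (U(C) = (C**2 + (C**(3/2)/38 + C/C)*C) + C = (C**2 + (C**(3/2)*(1/38) + 1)*C) + C = (C**2 + (C**(3/2)/38 + 1)*C) + C = (C**2 + (1 + C**(3/2)/38)*C) + C = (C**2 + C*(1 + C**(3/2)/38)) + C = C + C**2 + C*(1 + C**(3/2)/38))
-U(357 + b) = -(357 + 449)*(76 + (357 + 449)**(3/2) + 38*(357 + 449))/38 = -806*(76 + 806**(3/2) + 38*806)/38 = -806*(76 + 806*sqrt(806) + 30628)/38 = -806*(30704 + 806*sqrt(806))/38 = -(651248 + 324818*sqrt(806)/19) = -651248 - 324818*sqrt(806)/19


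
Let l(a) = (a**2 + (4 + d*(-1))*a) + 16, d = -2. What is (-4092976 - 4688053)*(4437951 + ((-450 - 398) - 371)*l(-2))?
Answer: -38884143836771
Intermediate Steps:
l(a) = 16 + a**2 + 6*a (l(a) = (a**2 + (4 - 2*(-1))*a) + 16 = (a**2 + (4 + 2)*a) + 16 = (a**2 + 6*a) + 16 = 16 + a**2 + 6*a)
(-4092976 - 4688053)*(4437951 + ((-450 - 398) - 371)*l(-2)) = (-4092976 - 4688053)*(4437951 + ((-450 - 398) - 371)*(16 + (-2)**2 + 6*(-2))) = -8781029*(4437951 + (-848 - 371)*(16 + 4 - 12)) = -8781029*(4437951 - 1219*8) = -8781029*(4437951 - 9752) = -8781029*4428199 = -38884143836771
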